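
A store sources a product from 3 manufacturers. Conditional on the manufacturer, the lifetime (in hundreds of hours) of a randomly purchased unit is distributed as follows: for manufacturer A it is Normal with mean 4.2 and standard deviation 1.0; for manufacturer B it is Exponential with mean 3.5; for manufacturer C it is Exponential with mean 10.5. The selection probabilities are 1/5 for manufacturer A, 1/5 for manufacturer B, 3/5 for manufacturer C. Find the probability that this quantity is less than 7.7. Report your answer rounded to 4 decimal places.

0.6896

Conditional on each manufacturer, P(X < 7.7): A: 0.999767; B: 0.889197; C: 0.519695.
By total probability, P(X < 7.7) = 0.2·0.999767 + 0.2·0.889197 + 0.6·0.519695 = 0.68961.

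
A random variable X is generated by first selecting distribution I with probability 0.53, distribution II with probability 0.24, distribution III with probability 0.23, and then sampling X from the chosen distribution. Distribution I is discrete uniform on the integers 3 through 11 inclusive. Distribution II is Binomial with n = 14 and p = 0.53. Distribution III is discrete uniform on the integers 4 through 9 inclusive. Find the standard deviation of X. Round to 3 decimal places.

2.267

Per component, I: μ=7, E[X²]=55.6667; II: μ=7.42, E[X²]=58.5438; III: μ=6.5, E[X²]=45.1667.
E[X] = 0.53·7 + 0.24·7.42 + 0.23·6.5 = 6.9858.
E[X²] = 0.53·55.6667 + 0.24·58.5438 + 0.23·45.1667 = 53.9422.
Var(X) = E[X²] − (E[X])² = 53.9422 − 48.8014 = 5.14078.
SD(X) = √5.14078 = 2.26733.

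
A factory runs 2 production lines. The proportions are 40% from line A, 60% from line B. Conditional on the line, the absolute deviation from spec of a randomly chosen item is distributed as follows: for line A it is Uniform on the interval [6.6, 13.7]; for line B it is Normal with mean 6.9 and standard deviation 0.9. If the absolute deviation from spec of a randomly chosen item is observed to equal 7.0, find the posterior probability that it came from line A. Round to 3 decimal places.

Likelihoods f(7.0 | ·): A: 0.140845; B: 0.440541.
Posterior ∝ prior × likelihood. Numerator for A: 0.4·0.140845 = 0.056338.
Normalizing constant: 0.4·0.140845 + 0.6·0.440541 = 0.320663.
P(A | observation) = 0.056338 / 0.320663 = 0.175692.

0.176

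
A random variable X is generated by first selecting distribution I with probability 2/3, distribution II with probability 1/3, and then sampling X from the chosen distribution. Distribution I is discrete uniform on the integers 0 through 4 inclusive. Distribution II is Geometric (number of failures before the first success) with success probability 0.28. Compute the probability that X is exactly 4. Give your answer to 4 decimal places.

0.1584

Conditional on each component, P(X = 4): I: 0.2; II: 0.0752468.
By total probability, P(X = 4) = 0.666667·0.2 + 0.333333·0.0752468 = 0.158416.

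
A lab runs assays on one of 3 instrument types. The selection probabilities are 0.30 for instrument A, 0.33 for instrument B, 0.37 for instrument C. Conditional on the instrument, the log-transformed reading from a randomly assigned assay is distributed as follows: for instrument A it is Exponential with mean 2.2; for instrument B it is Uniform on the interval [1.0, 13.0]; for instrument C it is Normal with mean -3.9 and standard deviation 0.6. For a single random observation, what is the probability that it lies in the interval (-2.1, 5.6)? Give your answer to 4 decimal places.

Conditional on each instrument, P(-2.1 < X < 5.6): A: 0.921563; B: 0.383333; C: 0.0013499.
By total probability, P(-2.1 < X < 5.6) = 0.3·0.921563 + 0.33·0.383333 + 0.37·0.0013499 = 0.403468.

0.4035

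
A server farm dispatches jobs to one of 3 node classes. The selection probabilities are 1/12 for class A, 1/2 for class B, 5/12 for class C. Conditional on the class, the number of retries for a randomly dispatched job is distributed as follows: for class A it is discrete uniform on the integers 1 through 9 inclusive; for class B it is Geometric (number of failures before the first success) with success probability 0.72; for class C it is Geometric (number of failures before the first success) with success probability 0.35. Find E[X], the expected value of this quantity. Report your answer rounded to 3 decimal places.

1.385

Component means — A: 5; B: 0.388889; C: 1.85714.
E[X] = 0.0833333·5 + 0.5·0.388889 + 0.416667·1.85714 = 1.38492.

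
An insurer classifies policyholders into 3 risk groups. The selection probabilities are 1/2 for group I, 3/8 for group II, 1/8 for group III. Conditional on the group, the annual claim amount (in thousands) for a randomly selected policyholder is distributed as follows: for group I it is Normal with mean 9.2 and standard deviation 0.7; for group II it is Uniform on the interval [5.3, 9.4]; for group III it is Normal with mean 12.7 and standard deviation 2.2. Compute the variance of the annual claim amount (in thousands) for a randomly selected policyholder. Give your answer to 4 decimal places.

4.1243

Per component, I: μ=9.2, E[X²]=85.13; II: μ=7.35, E[X²]=55.4233; III: μ=12.7, E[X²]=166.13.
E[X] = 0.5·9.2 + 0.375·7.35 + 0.125·12.7 = 8.94375.
E[X²] = 0.5·85.13 + 0.375·55.4233 + 0.125·166.13 = 84.115.
Var(X) = E[X²] − (E[X])² = 84.115 − 79.9907 = 4.12434.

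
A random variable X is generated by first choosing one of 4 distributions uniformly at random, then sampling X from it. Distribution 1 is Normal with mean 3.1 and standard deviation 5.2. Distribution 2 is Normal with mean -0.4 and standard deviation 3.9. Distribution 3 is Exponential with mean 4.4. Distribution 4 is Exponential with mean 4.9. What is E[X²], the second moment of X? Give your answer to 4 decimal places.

34.6900

For each component E[X²] = Var + (mean)², giving 1: 36.65; 2: 15.37; 3: 38.72; 4: 48.02.
Overall E[X²] = 0.25·36.65 + 0.25·15.37 + 0.25·38.72 + 0.25·48.02 = 34.69.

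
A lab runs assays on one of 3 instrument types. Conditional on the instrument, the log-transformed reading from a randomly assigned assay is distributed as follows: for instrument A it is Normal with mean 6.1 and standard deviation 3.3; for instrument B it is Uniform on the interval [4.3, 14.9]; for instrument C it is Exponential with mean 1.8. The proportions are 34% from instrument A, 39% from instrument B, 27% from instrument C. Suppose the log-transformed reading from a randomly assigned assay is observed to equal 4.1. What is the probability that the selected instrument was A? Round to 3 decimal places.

0.690

Likelihoods f(4.1 | ·): A: 0.100609; B: 0; C: 0.056951.
Posterior ∝ prior × likelihood. Numerator for A: 0.34·0.100609 = 0.034207.
Normalizing constant: 0.34·0.100609 + 0.39·0 + 0.27·0.056951 = 0.0495837.
P(A | observation) = 0.034207 / 0.0495837 = 0.689883.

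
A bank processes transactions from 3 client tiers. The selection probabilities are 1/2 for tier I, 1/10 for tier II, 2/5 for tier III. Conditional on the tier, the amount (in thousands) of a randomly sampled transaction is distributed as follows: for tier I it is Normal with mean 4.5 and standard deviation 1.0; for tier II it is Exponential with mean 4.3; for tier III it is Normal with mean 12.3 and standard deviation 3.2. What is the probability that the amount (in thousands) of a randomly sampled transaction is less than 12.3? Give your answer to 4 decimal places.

Conditional on each tier, P(X < 12.3): I: 1; II: 0.942758; III: 0.5.
By total probability, P(X < 12.3) = 0.5·1 + 0.1·0.942758 + 0.4·0.5 = 0.794276.

0.7943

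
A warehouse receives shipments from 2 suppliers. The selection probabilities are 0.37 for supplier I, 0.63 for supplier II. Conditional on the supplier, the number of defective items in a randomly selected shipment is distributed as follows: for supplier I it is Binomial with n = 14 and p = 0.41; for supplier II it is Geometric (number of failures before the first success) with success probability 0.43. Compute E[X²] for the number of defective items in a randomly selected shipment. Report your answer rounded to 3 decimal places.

For each component E[X²] = Var + (mean)², giving I: 36.3342; II: 4.83991.
Overall E[X²] = 0.37·36.3342 + 0.63·4.83991 = 16.4928.

16.493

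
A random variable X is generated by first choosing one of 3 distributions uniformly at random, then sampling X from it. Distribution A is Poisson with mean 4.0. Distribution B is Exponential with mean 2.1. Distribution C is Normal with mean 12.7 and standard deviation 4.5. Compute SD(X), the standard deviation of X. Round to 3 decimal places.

5.554

Per component, A: μ=4, E[X²]=20; B: μ=2.1, E[X²]=8.82; C: μ=12.7, E[X²]=181.54.
E[X] = 0.333333·4 + 0.333333·2.1 + 0.333333·12.7 = 6.26667.
E[X²] = 0.333333·20 + 0.333333·8.82 + 0.333333·181.54 = 70.12.
Var(X) = E[X²] − (E[X])² = 70.12 − 39.2711 = 30.8489.
SD(X) = √30.8489 = 5.55418.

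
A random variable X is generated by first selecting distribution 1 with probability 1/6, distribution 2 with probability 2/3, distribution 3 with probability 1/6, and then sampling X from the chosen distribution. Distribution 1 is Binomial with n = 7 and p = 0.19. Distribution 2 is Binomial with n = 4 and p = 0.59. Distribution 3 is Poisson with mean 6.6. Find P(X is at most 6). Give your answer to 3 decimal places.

0.918

Conditional on each component, P(X ≤ 6): 1: 0.999991; 2: 1; 3: 0.510839.
By total probability, P(X ≤ 6) = 0.166667·0.999991 + 0.666667·1 + 0.166667·0.510839 = 0.918472.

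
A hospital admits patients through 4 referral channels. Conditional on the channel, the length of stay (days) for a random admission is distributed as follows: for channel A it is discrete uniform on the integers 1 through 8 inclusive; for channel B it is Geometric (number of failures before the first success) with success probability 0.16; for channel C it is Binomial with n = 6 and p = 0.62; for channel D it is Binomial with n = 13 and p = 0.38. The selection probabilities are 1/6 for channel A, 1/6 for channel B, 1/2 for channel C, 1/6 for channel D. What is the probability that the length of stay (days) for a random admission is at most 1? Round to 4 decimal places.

Conditional on each channel, P(X ≤ 1): A: 0.125; B: 0.2944; C: 0.0324864; D: 0.017938.
By total probability, P(X ≤ 1) = 0.166667·0.125 + 0.166667·0.2944 + 0.5·0.0324864 + 0.166667·0.017938 = 0.0891329.

0.0891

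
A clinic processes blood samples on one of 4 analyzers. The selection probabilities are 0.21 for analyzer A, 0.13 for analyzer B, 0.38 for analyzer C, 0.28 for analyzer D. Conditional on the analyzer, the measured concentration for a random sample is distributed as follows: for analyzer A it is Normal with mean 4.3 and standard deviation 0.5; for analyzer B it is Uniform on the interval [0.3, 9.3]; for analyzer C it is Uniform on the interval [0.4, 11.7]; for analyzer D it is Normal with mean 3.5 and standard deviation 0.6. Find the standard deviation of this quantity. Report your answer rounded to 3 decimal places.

2.489

Per component, A: μ=4.3, E[X²]=18.74; B: μ=4.8, E[X²]=29.79; C: μ=6.05, E[X²]=47.2433; D: μ=3.5, E[X²]=12.61.
E[X] = 0.21·4.3 + 0.13·4.8 + 0.38·6.05 + 0.28·3.5 = 4.806.
E[X²] = 0.21·18.74 + 0.13·29.79 + 0.38·47.2433 + 0.28·12.61 = 29.2914.
Var(X) = E[X²] − (E[X])² = 29.2914 − 23.0976 = 6.19373.
SD(X) = √6.19373 = 2.48872.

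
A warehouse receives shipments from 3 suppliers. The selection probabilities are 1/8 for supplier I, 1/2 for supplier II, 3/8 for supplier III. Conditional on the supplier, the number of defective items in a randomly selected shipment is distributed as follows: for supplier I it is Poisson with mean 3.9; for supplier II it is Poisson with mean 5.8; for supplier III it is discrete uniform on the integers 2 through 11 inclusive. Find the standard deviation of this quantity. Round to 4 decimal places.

2.6675

Per component, I: μ=3.9, E[X²]=19.11; II: μ=5.8, E[X²]=39.44; III: μ=6.5, E[X²]=50.5.
E[X] = 0.125·3.9 + 0.5·5.8 + 0.375·6.5 = 5.825.
E[X²] = 0.125·19.11 + 0.5·39.44 + 0.375·50.5 = 41.0463.
Var(X) = E[X²] − (E[X])² = 41.0463 − 33.9306 = 7.11563.
SD(X) = √7.11563 = 2.66751.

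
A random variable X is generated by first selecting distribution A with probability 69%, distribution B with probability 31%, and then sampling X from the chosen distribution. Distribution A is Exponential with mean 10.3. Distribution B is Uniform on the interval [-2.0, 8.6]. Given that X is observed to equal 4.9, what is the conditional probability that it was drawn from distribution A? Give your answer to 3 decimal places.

Likelihoods f(4.9 | ·): A: 0.0603332; B: 0.0943396.
Posterior ∝ prior × likelihood. Numerator for A: 0.69·0.0603332 = 0.0416299.
Normalizing constant: 0.69·0.0603332 + 0.31·0.0943396 = 0.0708752.
P(A | observation) = 0.0416299 / 0.0708752 = 0.587369.

0.587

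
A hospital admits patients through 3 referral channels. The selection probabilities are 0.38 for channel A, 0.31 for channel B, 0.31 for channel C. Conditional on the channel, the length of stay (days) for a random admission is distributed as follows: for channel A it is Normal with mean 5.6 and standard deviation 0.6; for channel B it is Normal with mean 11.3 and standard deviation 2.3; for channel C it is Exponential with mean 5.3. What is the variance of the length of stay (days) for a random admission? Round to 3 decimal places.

Per component, A: μ=5.6, E[X²]=31.72; B: μ=11.3, E[X²]=132.98; C: μ=5.3, E[X²]=56.18.
E[X] = 0.38·5.6 + 0.31·11.3 + 0.31·5.3 = 7.274.
E[X²] = 0.38·31.72 + 0.31·132.98 + 0.31·56.18 = 70.6932.
Var(X) = E[X²] − (E[X])² = 70.6932 − 52.9111 = 17.7821.

17.782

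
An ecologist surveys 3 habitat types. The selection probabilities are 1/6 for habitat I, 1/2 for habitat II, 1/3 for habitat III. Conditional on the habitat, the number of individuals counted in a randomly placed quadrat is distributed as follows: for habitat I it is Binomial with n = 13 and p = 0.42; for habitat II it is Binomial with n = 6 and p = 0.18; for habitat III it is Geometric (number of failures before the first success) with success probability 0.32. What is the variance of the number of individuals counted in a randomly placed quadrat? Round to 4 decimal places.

5.5827

Per component, I: μ=5.46, E[X²]=32.9784; II: μ=1.08, E[X²]=2.052; III: μ=2.125, E[X²]=11.1562.
E[X] = 0.166667·5.46 + 0.5·1.08 + 0.333333·2.125 = 2.15833.
E[X²] = 0.166667·32.9784 + 0.5·2.052 + 0.333333·11.1562 = 10.2411.
Var(X) = E[X²] − (E[X])² = 10.2411 − 4.6584 = 5.58275.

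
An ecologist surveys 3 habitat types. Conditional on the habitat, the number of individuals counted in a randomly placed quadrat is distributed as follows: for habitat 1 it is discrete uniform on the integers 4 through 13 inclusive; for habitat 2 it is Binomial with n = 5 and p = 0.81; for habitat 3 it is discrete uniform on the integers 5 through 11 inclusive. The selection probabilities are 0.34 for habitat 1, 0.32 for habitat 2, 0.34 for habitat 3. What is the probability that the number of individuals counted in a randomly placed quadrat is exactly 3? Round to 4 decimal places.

Conditional on each habitat, P(X = 3): 1: 0; 2: 0.19185; 3: 0.
By total probability, P(X = 3) = 0.34·0 + 0.32·0.19185 + 0.34·0 = 0.0613921.

0.0614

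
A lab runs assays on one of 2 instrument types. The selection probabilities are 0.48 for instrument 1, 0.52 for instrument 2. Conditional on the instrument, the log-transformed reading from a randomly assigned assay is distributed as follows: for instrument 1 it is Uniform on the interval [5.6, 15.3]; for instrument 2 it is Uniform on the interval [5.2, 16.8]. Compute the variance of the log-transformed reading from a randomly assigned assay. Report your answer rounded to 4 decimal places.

9.6700

Per component, 1: μ=10.45, E[X²]=117.043; 2: μ=11, E[X²]=132.213.
E[X] = 0.48·10.45 + 0.52·11 = 10.736.
E[X²] = 0.48·117.043 + 0.52·132.213 = 124.932.
Var(X) = E[X²] − (E[X])² = 124.932 − 115.262 = 9.67004.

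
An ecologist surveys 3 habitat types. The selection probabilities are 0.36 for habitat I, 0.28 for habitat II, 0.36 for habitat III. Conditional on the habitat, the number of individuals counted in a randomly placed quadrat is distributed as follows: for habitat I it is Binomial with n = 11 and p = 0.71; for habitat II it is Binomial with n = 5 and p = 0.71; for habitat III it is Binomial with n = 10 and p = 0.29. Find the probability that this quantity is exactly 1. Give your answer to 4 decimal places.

Conditional on each habitat, P(X = 1): I: 3.28572e-05; II: 0.0251085; III: 0.132961.
By total probability, P(X = 1) = 0.36·3.28572e-05 + 0.28·0.0251085 + 0.36·0.132961 = 0.054908.

0.0549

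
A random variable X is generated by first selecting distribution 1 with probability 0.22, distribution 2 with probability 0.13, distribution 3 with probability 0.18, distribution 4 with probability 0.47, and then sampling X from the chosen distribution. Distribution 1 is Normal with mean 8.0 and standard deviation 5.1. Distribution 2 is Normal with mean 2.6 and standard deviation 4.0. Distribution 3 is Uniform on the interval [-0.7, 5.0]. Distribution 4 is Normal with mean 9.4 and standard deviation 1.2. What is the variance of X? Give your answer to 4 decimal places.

Per component, 1: μ=8, E[X²]=90.01; 2: μ=2.6, E[X²]=22.76; 3: μ=2.15, E[X²]=7.33; 4: μ=9.4, E[X²]=89.8.
E[X] = 0.22·8 + 0.13·2.6 + 0.18·2.15 + 0.47·9.4 = 6.903.
E[X²] = 0.22·90.01 + 0.13·22.76 + 0.18·7.33 + 0.47·89.8 = 66.2864.
Var(X) = E[X²] − (E[X])² = 66.2864 − 47.6514 = 18.635.

18.6350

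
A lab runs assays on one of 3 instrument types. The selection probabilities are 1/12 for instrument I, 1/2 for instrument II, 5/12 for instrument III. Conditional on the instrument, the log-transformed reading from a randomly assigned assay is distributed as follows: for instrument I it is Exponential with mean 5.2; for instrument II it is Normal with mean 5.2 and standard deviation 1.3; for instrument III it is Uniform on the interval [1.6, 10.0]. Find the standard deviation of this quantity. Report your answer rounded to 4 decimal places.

Per component, I: μ=5.2, E[X²]=54.08; II: μ=5.2, E[X²]=28.73; III: μ=5.8, E[X²]=39.52.
E[X] = 0.0833333·5.2 + 0.5·5.2 + 0.416667·5.8 = 5.45.
E[X²] = 0.0833333·54.08 + 0.5·28.73 + 0.416667·39.52 = 35.3383.
Var(X) = E[X²] − (E[X])² = 35.3383 − 29.7025 = 5.63583.
SD(X) = √5.63583 = 2.37399.

2.3740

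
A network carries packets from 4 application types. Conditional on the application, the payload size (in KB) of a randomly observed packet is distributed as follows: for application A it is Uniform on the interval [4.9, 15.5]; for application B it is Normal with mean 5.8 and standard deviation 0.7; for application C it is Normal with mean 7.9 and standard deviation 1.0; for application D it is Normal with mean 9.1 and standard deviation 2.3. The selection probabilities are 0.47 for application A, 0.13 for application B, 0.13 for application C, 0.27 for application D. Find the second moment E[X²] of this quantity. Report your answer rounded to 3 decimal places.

89.767

For each component E[X²] = Var + (mean)², giving A: 113.403; B: 34.13; C: 63.41; D: 88.1.
Overall E[X²] = 0.47·113.403 + 0.13·34.13 + 0.13·63.41 + 0.27·88.1 = 89.7668.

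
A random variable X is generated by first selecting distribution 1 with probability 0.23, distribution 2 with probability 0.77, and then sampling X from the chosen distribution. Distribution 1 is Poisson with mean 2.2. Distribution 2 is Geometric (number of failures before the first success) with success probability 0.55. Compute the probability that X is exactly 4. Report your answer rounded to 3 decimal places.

0.042

Conditional on each component, P(X = 4): 1: 0.108151; 2: 0.0225534.
By total probability, P(X = 4) = 0.23·0.108151 + 0.77·0.0225534 = 0.0422409.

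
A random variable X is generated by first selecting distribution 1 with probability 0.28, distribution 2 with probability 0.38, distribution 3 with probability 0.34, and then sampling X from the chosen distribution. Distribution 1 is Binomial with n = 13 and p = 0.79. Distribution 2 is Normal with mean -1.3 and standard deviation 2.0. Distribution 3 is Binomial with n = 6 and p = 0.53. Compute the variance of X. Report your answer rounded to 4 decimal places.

Per component, 1: μ=10.27, E[X²]=107.63; 2: μ=-1.3, E[X²]=5.69; 3: μ=3.18, E[X²]=11.607.
E[X] = 0.28·10.27 + 0.38·-1.3 + 0.34·3.18 = 3.4628.
E[X²] = 0.28·107.63 + 0.38·5.69 + 0.34·11.607 = 36.2449.
Var(X) = E[X²] − (E[X])² = 36.2449 − 11.991 = 24.2539.

24.2539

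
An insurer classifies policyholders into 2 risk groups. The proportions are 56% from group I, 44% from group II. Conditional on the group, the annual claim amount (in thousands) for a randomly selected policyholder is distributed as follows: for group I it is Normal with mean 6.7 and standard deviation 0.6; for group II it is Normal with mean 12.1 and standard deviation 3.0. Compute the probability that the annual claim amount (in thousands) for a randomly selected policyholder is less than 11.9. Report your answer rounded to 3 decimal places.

Conditional on each group, P(X < 11.9): I: 1; II: 0.473424.
By total probability, P(X < 11.9) = 0.56·1 + 0.44·0.473424 = 0.768306.

0.768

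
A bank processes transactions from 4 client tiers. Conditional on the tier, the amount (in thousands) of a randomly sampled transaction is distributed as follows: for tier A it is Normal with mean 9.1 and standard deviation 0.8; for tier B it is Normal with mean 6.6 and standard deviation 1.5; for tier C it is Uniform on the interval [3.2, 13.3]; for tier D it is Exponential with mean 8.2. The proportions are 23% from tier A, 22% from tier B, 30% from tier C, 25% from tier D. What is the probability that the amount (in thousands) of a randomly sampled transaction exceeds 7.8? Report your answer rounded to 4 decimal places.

0.5246

Conditional on each tier, P(X > 7.8): A: 0.947919; B: 0.211855; C: 0.544554; D: 0.38627.
By total probability, P(X > 7.8) = 0.23·0.947919 + 0.22·0.211855 + 0.3·0.544554 + 0.25·0.38627 = 0.524563.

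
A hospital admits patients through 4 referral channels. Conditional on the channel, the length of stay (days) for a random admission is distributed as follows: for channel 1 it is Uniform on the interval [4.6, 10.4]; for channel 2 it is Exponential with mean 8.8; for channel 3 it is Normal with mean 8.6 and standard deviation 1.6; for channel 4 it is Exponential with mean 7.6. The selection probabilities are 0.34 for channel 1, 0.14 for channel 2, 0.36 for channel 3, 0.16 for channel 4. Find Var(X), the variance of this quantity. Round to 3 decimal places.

Per component, 1: μ=7.5, E[X²]=59.0533; 2: μ=8.8, E[X²]=154.88; 3: μ=8.6, E[X²]=76.52; 4: μ=7.6, E[X²]=115.52.
E[X] = 0.34·7.5 + 0.14·8.8 + 0.36·8.6 + 0.16·7.6 = 8.094.
E[X²] = 0.34·59.0533 + 0.14·154.88 + 0.36·76.52 + 0.16·115.52 = 87.7917.
Var(X) = E[X²] − (E[X])² = 87.7917 − 65.5128 = 22.2789.

22.279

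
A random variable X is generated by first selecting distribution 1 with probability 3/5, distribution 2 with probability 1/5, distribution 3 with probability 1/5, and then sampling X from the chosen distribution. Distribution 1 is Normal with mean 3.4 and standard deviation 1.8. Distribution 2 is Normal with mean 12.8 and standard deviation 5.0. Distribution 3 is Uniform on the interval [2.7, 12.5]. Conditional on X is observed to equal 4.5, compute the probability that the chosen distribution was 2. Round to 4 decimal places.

0.0299

Likelihoods f(4.5 | ·): 1: 0.183883; 2: 0.0201173; 3: 0.102041.
Posterior ∝ prior × likelihood. Numerator for 2: 0.2·0.0201173 = 0.00402345.
Normalizing constant: 0.6·0.183883 + 0.2·0.0201173 + 0.2·0.102041 = 0.134762.
P(2 | observation) = 0.00402345 / 0.134762 = 0.0298561.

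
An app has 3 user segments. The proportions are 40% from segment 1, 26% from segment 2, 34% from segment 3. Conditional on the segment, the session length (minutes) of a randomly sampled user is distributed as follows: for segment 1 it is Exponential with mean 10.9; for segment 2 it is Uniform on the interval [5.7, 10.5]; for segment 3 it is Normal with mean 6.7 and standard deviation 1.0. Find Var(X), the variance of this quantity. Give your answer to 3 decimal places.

51.751

Per component, 1: μ=10.9, E[X²]=237.62; 2: μ=8.1, E[X²]=67.53; 3: μ=6.7, E[X²]=45.89.
E[X] = 0.4·10.9 + 0.26·8.1 + 0.34·6.7 = 8.744.
E[X²] = 0.4·237.62 + 0.26·67.53 + 0.34·45.89 = 128.208.
Var(X) = E[X²] − (E[X])² = 128.208 − 76.4575 = 51.7509.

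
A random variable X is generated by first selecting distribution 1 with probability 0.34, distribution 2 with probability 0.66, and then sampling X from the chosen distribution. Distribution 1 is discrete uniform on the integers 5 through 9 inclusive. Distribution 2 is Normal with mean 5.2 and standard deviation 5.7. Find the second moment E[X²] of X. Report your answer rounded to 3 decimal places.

For each component E[X²] = Var + (mean)², giving 1: 51; 2: 59.53.
Overall E[X²] = 0.34·51 + 0.66·59.53 = 56.6298.

56.630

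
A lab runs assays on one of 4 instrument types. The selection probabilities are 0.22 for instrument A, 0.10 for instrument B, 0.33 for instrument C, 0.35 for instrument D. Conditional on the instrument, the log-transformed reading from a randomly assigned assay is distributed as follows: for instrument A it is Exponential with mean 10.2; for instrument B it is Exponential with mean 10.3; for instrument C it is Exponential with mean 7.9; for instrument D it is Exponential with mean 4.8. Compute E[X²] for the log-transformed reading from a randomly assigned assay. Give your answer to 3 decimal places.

124.314

For each component E[X²] = Var + (mean)², giving A: 208.08; B: 212.18; C: 124.82; D: 46.08.
Overall E[X²] = 0.22·208.08 + 0.1·212.18 + 0.33·124.82 + 0.35·46.08 = 124.314.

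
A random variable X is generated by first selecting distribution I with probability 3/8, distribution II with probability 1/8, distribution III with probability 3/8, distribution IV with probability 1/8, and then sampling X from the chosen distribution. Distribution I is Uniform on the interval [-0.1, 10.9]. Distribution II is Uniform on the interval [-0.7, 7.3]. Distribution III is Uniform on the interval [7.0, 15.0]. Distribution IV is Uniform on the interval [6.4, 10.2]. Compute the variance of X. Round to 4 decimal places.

15.1208

Per component, I: μ=5.4, E[X²]=39.2433; II: μ=3.3, E[X²]=16.2233; III: μ=11, E[X²]=126.333; IV: μ=8.3, E[X²]=70.0933.
E[X] = 0.375·5.4 + 0.125·3.3 + 0.375·11 + 0.125·8.3 = 7.6.
E[X²] = 0.375·39.2433 + 0.125·16.2233 + 0.375·126.333 + 0.125·70.0933 = 72.8808.
Var(X) = E[X²] − (E[X])² = 72.8808 − 57.76 = 15.1208.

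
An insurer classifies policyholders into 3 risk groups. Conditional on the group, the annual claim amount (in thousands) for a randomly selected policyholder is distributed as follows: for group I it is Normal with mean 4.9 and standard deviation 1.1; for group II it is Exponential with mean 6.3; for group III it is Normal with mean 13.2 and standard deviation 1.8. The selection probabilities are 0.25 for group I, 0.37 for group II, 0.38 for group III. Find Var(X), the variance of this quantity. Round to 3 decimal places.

29.639

Per component, I: μ=4.9, E[X²]=25.22; II: μ=6.3, E[X²]=79.38; III: μ=13.2, E[X²]=177.48.
E[X] = 0.25·4.9 + 0.37·6.3 + 0.38·13.2 = 8.572.
E[X²] = 0.25·25.22 + 0.37·79.38 + 0.38·177.48 = 103.118.
Var(X) = E[X²] − (E[X])² = 103.118 − 73.4792 = 29.6388.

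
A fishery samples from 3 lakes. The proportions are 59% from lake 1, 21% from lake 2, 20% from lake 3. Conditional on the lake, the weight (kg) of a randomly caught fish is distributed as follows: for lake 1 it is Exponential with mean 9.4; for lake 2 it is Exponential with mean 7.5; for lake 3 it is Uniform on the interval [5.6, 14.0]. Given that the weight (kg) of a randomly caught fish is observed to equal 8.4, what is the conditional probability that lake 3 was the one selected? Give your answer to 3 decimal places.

0.406

Likelihoods f(8.4 | ·): 1: 0.0435291; 2: 0.043504; 3: 0.119048.
Posterior ∝ prior × likelihood. Numerator for 3: 0.2·0.119048 = 0.0238095.
Normalizing constant: 0.59·0.0435291 + 0.21·0.043504 + 0.2·0.119048 = 0.0586275.
P(3 | observation) = 0.0238095 / 0.0586275 = 0.406115.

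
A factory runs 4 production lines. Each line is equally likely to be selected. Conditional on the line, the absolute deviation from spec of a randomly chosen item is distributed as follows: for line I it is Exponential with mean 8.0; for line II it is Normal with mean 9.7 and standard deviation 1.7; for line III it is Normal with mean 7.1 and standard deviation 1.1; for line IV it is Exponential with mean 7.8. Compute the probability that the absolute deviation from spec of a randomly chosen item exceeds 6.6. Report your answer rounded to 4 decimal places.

0.6271

Conditional on each line, P(X > 6.6): I: 0.438235; II: 0.965888; III: 0.675282; IV: 0.429062.
By total probability, P(X > 6.6) = 0.25·0.438235 + 0.25·0.965888 + 0.25·0.675282 + 0.25·0.429062 = 0.627117.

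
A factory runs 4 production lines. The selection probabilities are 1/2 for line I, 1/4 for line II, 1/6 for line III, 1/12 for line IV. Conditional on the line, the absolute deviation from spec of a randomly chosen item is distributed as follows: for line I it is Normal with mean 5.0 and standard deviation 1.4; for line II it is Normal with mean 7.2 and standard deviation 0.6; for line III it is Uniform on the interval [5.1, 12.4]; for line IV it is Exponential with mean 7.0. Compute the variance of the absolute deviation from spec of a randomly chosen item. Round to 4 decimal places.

7.9805

Per component, I: μ=5, E[X²]=26.96; II: μ=7.2, E[X²]=52.2; III: μ=8.75, E[X²]=81.0033; IV: μ=7, E[X²]=98.
E[X] = 0.5·5 + 0.25·7.2 + 0.166667·8.75 + 0.0833333·7 = 6.34167.
E[X²] = 0.5·26.96 + 0.25·52.2 + 0.166667·81.0033 + 0.0833333·98 = 48.1972.
Var(X) = E[X²] − (E[X])² = 48.1972 − 40.2167 = 7.98049.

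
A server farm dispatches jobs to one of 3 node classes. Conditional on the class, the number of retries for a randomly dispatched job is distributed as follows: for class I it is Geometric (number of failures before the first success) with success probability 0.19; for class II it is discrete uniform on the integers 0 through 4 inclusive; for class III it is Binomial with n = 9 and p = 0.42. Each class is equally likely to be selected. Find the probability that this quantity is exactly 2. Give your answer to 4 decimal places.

0.1550

Conditional on each class, P(X = 2): I: 0.124659; II: 0.2; III: 0.140216.
By total probability, P(X = 2) = 0.333333·0.124659 + 0.333333·0.2 + 0.333333·0.140216 = 0.154958.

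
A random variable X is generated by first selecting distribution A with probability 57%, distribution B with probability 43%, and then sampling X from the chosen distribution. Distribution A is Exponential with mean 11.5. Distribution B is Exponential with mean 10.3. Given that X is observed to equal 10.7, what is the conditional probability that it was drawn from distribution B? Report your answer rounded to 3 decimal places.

Likelihoods f(10.7 | ·): A: 0.0342941; B: 0.034356.
Posterior ∝ prior × likelihood. Numerator for B: 0.43·0.034356 = 0.0147731.
Normalizing constant: 0.57·0.0342941 + 0.43·0.034356 = 0.0343207.
P(B | observation) = 0.0147731 / 0.0343207 = 0.430442.

0.430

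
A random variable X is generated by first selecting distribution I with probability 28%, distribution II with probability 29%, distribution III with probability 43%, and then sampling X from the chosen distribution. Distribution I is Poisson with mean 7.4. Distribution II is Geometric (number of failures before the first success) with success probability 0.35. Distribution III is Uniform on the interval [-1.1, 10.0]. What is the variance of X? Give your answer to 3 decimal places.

Per component, I: μ=7.4, E[X²]=62.16; II: μ=1.85714, E[X²]=8.7551; III: μ=4.45, E[X²]=30.07.
E[X] = 0.28·7.4 + 0.29·1.85714 + 0.43·4.45 = 4.52407.
E[X²] = 0.28·62.16 + 0.29·8.7551 + 0.43·30.07 = 32.8739.
Var(X) = E[X²] − (E[X])² = 32.8739 − 20.4672 = 12.4067.

12.407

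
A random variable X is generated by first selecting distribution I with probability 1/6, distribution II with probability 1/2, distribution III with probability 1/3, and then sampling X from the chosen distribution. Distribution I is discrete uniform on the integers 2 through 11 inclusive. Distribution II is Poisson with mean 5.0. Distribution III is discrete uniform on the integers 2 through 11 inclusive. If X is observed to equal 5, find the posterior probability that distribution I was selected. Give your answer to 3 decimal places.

0.121

Likelihoods P(X=5 | ·): I: 0.1; II: 0.175467; III: 0.1.
Posterior ∝ prior × likelihood. Numerator for I: 0.166667·0.1 = 0.0166667.
Normalizing constant: 0.166667·0.1 + 0.5·0.175467 + 0.333333·0.1 = 0.137734.
P(I | observation) = 0.0166667 / 0.137734 = 0.121006.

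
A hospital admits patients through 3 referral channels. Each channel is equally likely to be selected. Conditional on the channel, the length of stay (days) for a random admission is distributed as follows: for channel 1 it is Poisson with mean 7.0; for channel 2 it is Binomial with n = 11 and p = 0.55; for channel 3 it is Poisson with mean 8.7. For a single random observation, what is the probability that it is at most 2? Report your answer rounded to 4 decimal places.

Conditional on each channel, P(X ≤ 2): 1: 0.0296362; 2: 0.0148026; 3: 0.00792032.
By total probability, P(X ≤ 2) = 0.333333·0.0296362 + 0.333333·0.0148026 + 0.333333·0.00792032 = 0.017453.

0.0175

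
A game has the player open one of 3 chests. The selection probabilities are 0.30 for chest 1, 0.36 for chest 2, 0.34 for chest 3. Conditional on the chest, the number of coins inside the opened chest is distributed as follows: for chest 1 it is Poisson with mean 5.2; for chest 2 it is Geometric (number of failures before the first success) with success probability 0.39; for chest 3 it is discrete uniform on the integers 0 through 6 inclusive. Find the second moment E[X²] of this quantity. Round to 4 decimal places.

For each component E[X²] = Var + (mean)², giving 1: 32.24; 2: 6.45694; 3: 13.
Overall E[X²] = 0.3·32.24 + 0.36·6.45694 + 0.34·13 = 16.4165.

16.4165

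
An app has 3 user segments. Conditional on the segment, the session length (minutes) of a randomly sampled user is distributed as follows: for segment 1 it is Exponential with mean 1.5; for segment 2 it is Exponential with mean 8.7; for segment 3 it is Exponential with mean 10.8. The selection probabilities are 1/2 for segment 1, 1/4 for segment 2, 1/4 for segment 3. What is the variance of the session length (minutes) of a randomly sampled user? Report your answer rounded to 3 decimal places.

Per component, 1: μ=1.5, E[X²]=4.5; 2: μ=8.7, E[X²]=151.38; 3: μ=10.8, E[X²]=233.28.
E[X] = 0.5·1.5 + 0.25·8.7 + 0.25·10.8 = 5.625.
E[X²] = 0.5·4.5 + 0.25·151.38 + 0.25·233.28 = 98.415.
Var(X) = E[X²] − (E[X])² = 98.415 − 31.6406 = 66.7744.

66.774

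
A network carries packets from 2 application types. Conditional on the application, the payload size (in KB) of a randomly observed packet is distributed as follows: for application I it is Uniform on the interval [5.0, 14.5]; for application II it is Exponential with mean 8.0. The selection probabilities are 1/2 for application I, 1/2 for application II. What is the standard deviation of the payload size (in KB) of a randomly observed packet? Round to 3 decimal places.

6.044

Per component, I: μ=9.75, E[X²]=102.583; II: μ=8, E[X²]=128.
E[X] = 0.5·9.75 + 0.5·8 = 8.875.
E[X²] = 0.5·102.583 + 0.5·128 = 115.292.
Var(X) = E[X²] − (E[X])² = 115.292 − 78.7656 = 36.526.
SD(X) = √36.526 = 6.04368.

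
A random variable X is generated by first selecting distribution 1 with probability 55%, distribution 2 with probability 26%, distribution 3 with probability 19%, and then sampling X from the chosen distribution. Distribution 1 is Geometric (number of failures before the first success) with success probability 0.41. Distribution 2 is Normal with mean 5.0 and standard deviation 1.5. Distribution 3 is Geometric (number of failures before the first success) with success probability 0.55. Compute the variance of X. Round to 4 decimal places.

5.5155

Per component, 1: μ=1.43902, E[X²]=5.58061; 2: μ=5, E[X²]=27.25; 3: μ=0.818182, E[X²]=2.15702.
E[X] = 0.55·1.43902 + 0.26·5 + 0.19·0.818182 = 2.24692.
E[X²] = 0.55·5.58061 + 0.26·27.25 + 0.19·2.15702 = 10.5642.
Var(X) = E[X²] − (E[X])² = 10.5642 − 5.04864 = 5.51553.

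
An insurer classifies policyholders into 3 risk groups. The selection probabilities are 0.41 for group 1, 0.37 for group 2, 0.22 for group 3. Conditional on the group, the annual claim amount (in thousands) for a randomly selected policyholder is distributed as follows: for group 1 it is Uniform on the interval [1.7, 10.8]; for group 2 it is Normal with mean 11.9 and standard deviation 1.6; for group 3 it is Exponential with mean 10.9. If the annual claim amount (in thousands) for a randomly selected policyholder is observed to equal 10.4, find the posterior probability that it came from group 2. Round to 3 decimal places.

Likelihoods f(10.4 | ·): 1: 0.10989; 2: 0.160671; 3: 0.0353346.
Posterior ∝ prior × likelihood. Numerator for 2: 0.37·0.160671 = 0.0594483.
Normalizing constant: 0.41·0.10989 + 0.37·0.160671 + 0.22·0.0353346 = 0.112277.
P(2 | observation) = 0.0594483 / 0.112277 = 0.52948.

0.529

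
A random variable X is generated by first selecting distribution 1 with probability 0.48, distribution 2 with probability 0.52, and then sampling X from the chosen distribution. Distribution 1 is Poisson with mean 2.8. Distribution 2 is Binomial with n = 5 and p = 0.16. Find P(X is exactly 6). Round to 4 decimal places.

0.0195

Conditional on each component, P(X = 6): 1: 0.0406997; 2: 0.
By total probability, P(X = 6) = 0.48·0.0406997 + 0.52·0 = 0.0195359.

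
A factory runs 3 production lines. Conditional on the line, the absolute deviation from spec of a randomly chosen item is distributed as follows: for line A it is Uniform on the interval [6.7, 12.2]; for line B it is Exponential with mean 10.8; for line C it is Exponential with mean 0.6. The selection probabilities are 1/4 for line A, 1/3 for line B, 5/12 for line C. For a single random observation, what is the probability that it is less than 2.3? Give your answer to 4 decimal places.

Conditional on each line, P(X < 2.3): A: 0; B: 0.191814; C: 0.978363.
By total probability, P(X < 2.3) = 0.25·0 + 0.333333·0.191814 + 0.416667·0.978363 = 0.471589.

0.4716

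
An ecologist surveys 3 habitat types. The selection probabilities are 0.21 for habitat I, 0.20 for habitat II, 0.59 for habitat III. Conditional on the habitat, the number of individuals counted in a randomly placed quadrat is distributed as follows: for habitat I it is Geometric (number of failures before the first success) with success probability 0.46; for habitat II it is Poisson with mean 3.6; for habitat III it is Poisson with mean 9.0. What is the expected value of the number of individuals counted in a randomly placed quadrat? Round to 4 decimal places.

Component means — I: 1.17391; II: 3.6; III: 9.
E[X] = 0.21·1.17391 + 0.2·3.6 + 0.59·9 = 6.27652.

6.2765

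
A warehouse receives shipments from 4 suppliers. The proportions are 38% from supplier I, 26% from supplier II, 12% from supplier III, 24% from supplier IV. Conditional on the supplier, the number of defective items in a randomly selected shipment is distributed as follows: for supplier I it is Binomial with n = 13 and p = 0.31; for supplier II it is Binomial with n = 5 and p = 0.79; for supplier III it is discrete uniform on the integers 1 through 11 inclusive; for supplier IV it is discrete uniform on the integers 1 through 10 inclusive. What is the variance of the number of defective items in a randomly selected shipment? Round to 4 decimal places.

5.1152

Per component, I: μ=4.03, E[X²]=19.0216; II: μ=3.95, E[X²]=16.432; III: μ=6, E[X²]=46; IV: μ=5.5, E[X²]=38.5.
E[X] = 0.38·4.03 + 0.26·3.95 + 0.12·6 + 0.24·5.5 = 4.5984.
E[X²] = 0.38·19.0216 + 0.26·16.432 + 0.12·46 + 0.24·38.5 = 26.2605.
Var(X) = E[X²] − (E[X])² = 26.2605 − 21.1453 = 5.11525.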